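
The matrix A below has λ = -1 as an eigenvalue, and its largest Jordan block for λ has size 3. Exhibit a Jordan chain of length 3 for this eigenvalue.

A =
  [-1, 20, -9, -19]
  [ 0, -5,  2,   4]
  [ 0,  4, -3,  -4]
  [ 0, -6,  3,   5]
A Jordan chain for λ = -1 of length 3:
v_1 = (-2, 0, 0, 0)ᵀ
v_2 = (20, -4, 4, -6)ᵀ
v_3 = (0, 1, 0, 0)ᵀ

Let N = A − (-1)·I. We want v_3 with N^3 v_3 = 0 but N^2 v_3 ≠ 0; then v_{j-1} := N · v_j for j = 3, …, 2.

Pick v_3 = (0, 1, 0, 0)ᵀ.
Then v_2 = N · v_3 = (20, -4, 4, -6)ᵀ.
Then v_1 = N · v_2 = (-2, 0, 0, 0)ᵀ.

Sanity check: (A − (-1)·I) v_1 = (0, 0, 0, 0)ᵀ = 0. ✓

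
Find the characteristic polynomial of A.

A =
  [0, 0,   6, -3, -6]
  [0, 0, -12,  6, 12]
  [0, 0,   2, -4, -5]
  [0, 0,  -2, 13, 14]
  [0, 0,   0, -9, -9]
x^5 - 6*x^4 + 9*x^3

Expanding det(x·I − A) (e.g. by cofactor expansion or by noting that A is similar to its Jordan form J, which has the same characteristic polynomial as A) gives
  χ_A(x) = x^5 - 6*x^4 + 9*x^3
which factors as x^3*(x - 3)^2. The eigenvalues (with algebraic multiplicities) are λ = 0 with multiplicity 3, λ = 3 with multiplicity 2.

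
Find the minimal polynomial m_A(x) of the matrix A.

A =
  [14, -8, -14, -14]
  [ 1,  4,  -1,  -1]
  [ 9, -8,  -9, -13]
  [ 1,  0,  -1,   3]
x^3 - 8*x^2 + 16*x

The characteristic polynomial is χ_A(x) = x*(x - 4)^3, so the eigenvalues are known. The minimal polynomial is
  m_A(x) = Π_λ (x − λ)^{k_λ}
where k_λ is the size of the *largest* Jordan block for λ (equivalently, the smallest k with (A − λI)^k v = 0 for every generalised eigenvector v of λ).

  λ = 0: largest Jordan block has size 1, contributing (x − 0)
  λ = 4: largest Jordan block has size 2, contributing (x − 4)^2

So m_A(x) = x*(x - 4)^2 = x^3 - 8*x^2 + 16*x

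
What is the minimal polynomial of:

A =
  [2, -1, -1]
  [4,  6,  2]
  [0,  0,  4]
x^2 - 8*x + 16

The characteristic polynomial is χ_A(x) = (x - 4)^3, so the eigenvalues are known. The minimal polynomial is
  m_A(x) = Π_λ (x − λ)^{k_λ}
where k_λ is the size of the *largest* Jordan block for λ (equivalently, the smallest k with (A − λI)^k v = 0 for every generalised eigenvector v of λ).

  λ = 4: largest Jordan block has size 2, contributing (x − 4)^2

So m_A(x) = (x - 4)^2 = x^2 - 8*x + 16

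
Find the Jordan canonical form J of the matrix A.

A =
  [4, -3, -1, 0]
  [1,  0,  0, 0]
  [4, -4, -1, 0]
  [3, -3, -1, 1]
J_3(1) ⊕ J_1(1)

The characteristic polynomial is
  det(x·I − A) = x^4 - 4*x^3 + 6*x^2 - 4*x + 1 = (x - 1)^4

Eigenvalues and multiplicities (the geometric multiplicity of λ is n − rank(A − λI), which equals the number of Jordan blocks for λ):
  λ = 1: algebraic multiplicity = 4, geometric multiplicity = 2

Determining the block sizes for each eigenvalue:
  λ = 1: with am = 4 and gm = 2, the partition is not yet determined (e.g. several partitions of 4 into 2 parts exist). Let N = A − (1)·I. Computing rank(N^1) = 2, rank(N^2) = 1, rank(N^3) = 0; the number of blocks of size ≥ j is rank(N^{j−1}) − rank(N^j), giving [2, 1, 1]. So we have 1 block(s) of size 3, 1 block(s) of size 1 → block sizes [3, 1]

Assembling the blocks gives a Jordan form
J =
  [1, 1, 0, 0]
  [0, 1, 1, 0]
  [0, 0, 1, 0]
  [0, 0, 0, 1]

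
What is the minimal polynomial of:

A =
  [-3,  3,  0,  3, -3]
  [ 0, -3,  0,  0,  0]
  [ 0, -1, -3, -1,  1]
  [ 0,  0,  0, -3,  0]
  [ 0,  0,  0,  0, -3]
x^2 + 6*x + 9

The characteristic polynomial is χ_A(x) = (x + 3)^5, so the eigenvalues are known. The minimal polynomial is
  m_A(x) = Π_λ (x − λ)^{k_λ}
where k_λ is the size of the *largest* Jordan block for λ (equivalently, the smallest k with (A − λI)^k v = 0 for every generalised eigenvector v of λ).

  λ = -3: largest Jordan block has size 2, contributing (x + 3)^2

So m_A(x) = (x + 3)^2 = x^2 + 6*x + 9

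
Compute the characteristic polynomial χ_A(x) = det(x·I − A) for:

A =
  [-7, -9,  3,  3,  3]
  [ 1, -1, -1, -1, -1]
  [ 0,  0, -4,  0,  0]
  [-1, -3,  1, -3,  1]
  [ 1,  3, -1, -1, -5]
x^5 + 20*x^4 + 160*x^3 + 640*x^2 + 1280*x + 1024

Expanding det(x·I − A) (e.g. by cofactor expansion or by noting that A is similar to its Jordan form J, which has the same characteristic polynomial as A) gives
  χ_A(x) = x^5 + 20*x^4 + 160*x^3 + 640*x^2 + 1280*x + 1024
which factors as (x + 4)^5. The eigenvalues (with algebraic multiplicities) are λ = -4 with multiplicity 5.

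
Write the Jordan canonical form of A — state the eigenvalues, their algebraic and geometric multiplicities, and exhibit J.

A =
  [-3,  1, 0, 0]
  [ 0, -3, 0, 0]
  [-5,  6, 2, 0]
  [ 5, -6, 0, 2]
J_2(-3) ⊕ J_1(2) ⊕ J_1(2)

The characteristic polynomial is
  det(x·I − A) = x^4 + 2*x^3 - 11*x^2 - 12*x + 36 = (x - 2)^2*(x + 3)^2

Eigenvalues and multiplicities (the geometric multiplicity of λ is n − rank(A − λI), which equals the number of Jordan blocks for λ):
  λ = -3: algebraic multiplicity = 2, geometric multiplicity = 1
  λ = 2: algebraic multiplicity = 2, geometric multiplicity = 2

Determining the block sizes for each eigenvalue:
  λ = -3: one block (gm = 1), so the single block has size am = 2 → block sizes [2]
  λ = 2: gm = am = 2, so every block has size 1 → block sizes [1, 1]

Assembling the blocks gives a Jordan form
J =
  [-3,  1, 0, 0]
  [ 0, -3, 0, 0]
  [ 0,  0, 2, 0]
  [ 0,  0, 0, 2]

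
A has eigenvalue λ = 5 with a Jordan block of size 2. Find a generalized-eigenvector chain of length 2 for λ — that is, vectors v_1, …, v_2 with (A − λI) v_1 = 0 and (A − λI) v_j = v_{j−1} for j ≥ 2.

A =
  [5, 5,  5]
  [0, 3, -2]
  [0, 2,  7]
A Jordan chain for λ = 5 of length 2:
v_1 = (5, -2, 2)ᵀ
v_2 = (0, 1, 0)ᵀ

Let N = A − (5)·I. We want v_2 with N^2 v_2 = 0 but N^1 v_2 ≠ 0; then v_{j-1} := N · v_j for j = 2, …, 2.

Pick v_2 = (0, 1, 0)ᵀ.
Then v_1 = N · v_2 = (5, -2, 2)ᵀ.

Sanity check: (A − (5)·I) v_1 = (0, 0, 0)ᵀ = 0. ✓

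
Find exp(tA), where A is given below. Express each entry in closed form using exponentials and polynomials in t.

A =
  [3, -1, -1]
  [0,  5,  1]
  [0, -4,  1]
e^{tA} =
  [exp(3*t), t^2*exp(3*t) - t*exp(3*t), t^2*exp(3*t)/2 - t*exp(3*t)]
  [0, 2*t*exp(3*t) + exp(3*t), t*exp(3*t)]
  [0, -4*t*exp(3*t), -2*t*exp(3*t) + exp(3*t)]

Strategy: write A = P · J · P⁻¹ where J is a Jordan canonical form, so e^{tA} = P · e^{tJ} · P⁻¹, and e^{tJ} can be computed block-by-block.

A has Jordan form
J =
  [3, 1, 0]
  [0, 3, 1]
  [0, 0, 3]
(up to reordering of blocks).

Per-block formulas:
  For a 3×3 Jordan block J_3(3): exp(t · J_3(3)) = e^(3t)·(I + t·N + (t^2/2)·N^2), where N is the 3×3 nilpotent shift.

After assembling e^{tJ} and conjugating by P, we get:

e^{tA} =
  [exp(3*t), t^2*exp(3*t) - t*exp(3*t), t^2*exp(3*t)/2 - t*exp(3*t)]
  [0, 2*t*exp(3*t) + exp(3*t), t*exp(3*t)]
  [0, -4*t*exp(3*t), -2*t*exp(3*t) + exp(3*t)]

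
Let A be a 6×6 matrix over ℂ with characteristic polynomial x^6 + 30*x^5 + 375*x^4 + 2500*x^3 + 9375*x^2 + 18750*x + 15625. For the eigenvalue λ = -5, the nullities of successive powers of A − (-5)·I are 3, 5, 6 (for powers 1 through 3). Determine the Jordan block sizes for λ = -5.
Block sizes for λ = -5: [3, 2, 1]

From the dimensions of kernels of powers, the number of Jordan blocks of size at least j is d_j − d_{j−1} where d_j = dim ker(N^j) (with d_0 = 0). Computing the differences gives [3, 2, 1].
The number of blocks of size exactly k is (#blocks of size ≥ k) − (#blocks of size ≥ k + 1), so the partition is: 1 block(s) of size 1, 1 block(s) of size 2, 1 block(s) of size 3.
In nonincreasing order the block sizes are [3, 2, 1].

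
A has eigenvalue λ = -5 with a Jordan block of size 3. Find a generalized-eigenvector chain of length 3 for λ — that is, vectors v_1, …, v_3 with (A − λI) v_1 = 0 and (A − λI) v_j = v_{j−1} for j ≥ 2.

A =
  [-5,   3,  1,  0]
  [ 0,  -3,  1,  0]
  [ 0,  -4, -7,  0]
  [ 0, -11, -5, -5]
A Jordan chain for λ = -5 of length 3:
v_1 = (2, 0, 0, -2)ᵀ
v_2 = (3, 2, -4, -11)ᵀ
v_3 = (0, 1, 0, 0)ᵀ

Let N = A − (-5)·I. We want v_3 with N^3 v_3 = 0 but N^2 v_3 ≠ 0; then v_{j-1} := N · v_j for j = 3, …, 2.

Pick v_3 = (0, 1, 0, 0)ᵀ.
Then v_2 = N · v_3 = (3, 2, -4, -11)ᵀ.
Then v_1 = N · v_2 = (2, 0, 0, -2)ᵀ.

Sanity check: (A − (-5)·I) v_1 = (0, 0, 0, 0)ᵀ = 0. ✓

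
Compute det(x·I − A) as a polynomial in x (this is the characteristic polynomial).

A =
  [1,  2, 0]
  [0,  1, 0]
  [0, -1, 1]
x^3 - 3*x^2 + 3*x - 1

Expanding det(x·I − A) (e.g. by cofactor expansion or by noting that A is similar to its Jordan form J, which has the same characteristic polynomial as A) gives
  χ_A(x) = x^3 - 3*x^2 + 3*x - 1
which factors as (x - 1)^3. The eigenvalues (with algebraic multiplicities) are λ = 1 with multiplicity 3.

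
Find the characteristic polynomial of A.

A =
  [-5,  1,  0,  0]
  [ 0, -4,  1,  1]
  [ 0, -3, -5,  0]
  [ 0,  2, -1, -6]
x^4 + 20*x^3 + 150*x^2 + 500*x + 625

Expanding det(x·I − A) (e.g. by cofactor expansion or by noting that A is similar to its Jordan form J, which has the same characteristic polynomial as A) gives
  χ_A(x) = x^4 + 20*x^3 + 150*x^2 + 500*x + 625
which factors as (x + 5)^4. The eigenvalues (with algebraic multiplicities) are λ = -5 with multiplicity 4.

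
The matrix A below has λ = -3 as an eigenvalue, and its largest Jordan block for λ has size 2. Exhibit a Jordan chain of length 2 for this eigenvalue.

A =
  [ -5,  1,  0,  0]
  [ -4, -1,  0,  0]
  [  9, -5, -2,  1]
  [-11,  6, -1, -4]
A Jordan chain for λ = -3 of length 2:
v_1 = (-2, -4, 9, -11)ᵀ
v_2 = (1, 0, 0, 0)ᵀ

Let N = A − (-3)·I. We want v_2 with N^2 v_2 = 0 but N^1 v_2 ≠ 0; then v_{j-1} := N · v_j for j = 2, …, 2.

Pick v_2 = (1, 0, 0, 0)ᵀ.
Then v_1 = N · v_2 = (-2, -4, 9, -11)ᵀ.

Sanity check: (A − (-3)·I) v_1 = (0, 0, 0, 0)ᵀ = 0. ✓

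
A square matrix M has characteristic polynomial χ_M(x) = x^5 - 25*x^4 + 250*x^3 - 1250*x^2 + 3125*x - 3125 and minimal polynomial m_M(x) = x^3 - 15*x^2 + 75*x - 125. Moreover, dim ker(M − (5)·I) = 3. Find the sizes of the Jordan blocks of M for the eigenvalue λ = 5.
Block sizes for λ = 5: [3, 1, 1]

Step 1 — from the characteristic polynomial, algebraic multiplicity of λ = 5 is 5. From dim ker(M − (5)·I) = 3, there are exactly 3 Jordan blocks for λ = 5.
Step 2 — from the minimal polynomial, the factor (x − 5)^3 tells us the largest block for λ = 5 has size 3.
Step 3 — with total size 5, 3 blocks, and largest block 3, the block sizes (in nonincreasing order) are [3, 1, 1].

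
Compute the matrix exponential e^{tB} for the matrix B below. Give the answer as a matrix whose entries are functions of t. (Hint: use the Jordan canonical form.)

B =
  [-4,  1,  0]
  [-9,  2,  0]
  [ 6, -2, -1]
e^{tB} =
  [-3*t*exp(-t) + exp(-t), t*exp(-t), 0]
  [-9*t*exp(-t), 3*t*exp(-t) + exp(-t), 0]
  [6*t*exp(-t), -2*t*exp(-t), exp(-t)]

Strategy: write B = P · J · P⁻¹ where J is a Jordan canonical form, so e^{tB} = P · e^{tJ} · P⁻¹, and e^{tJ} can be computed block-by-block.

B has Jordan form
J =
  [-1,  1,  0]
  [ 0, -1,  0]
  [ 0,  0, -1]
(up to reordering of blocks).

Per-block formulas:
  For a 2×2 Jordan block J_2(-1): exp(t · J_2(-1)) = e^(-1t)·(I + t·N), where N is the 2×2 nilpotent shift.
  For a 1×1 block at λ = -1: exp(t · [-1]) = [e^(-1t)].

After assembling e^{tJ} and conjugating by P, we get:

e^{tB} =
  [-3*t*exp(-t) + exp(-t), t*exp(-t), 0]
  [-9*t*exp(-t), 3*t*exp(-t) + exp(-t), 0]
  [6*t*exp(-t), -2*t*exp(-t), exp(-t)]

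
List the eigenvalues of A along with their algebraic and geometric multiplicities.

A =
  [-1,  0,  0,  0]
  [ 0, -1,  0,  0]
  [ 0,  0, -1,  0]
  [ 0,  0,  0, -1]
λ = -1: alg = 4, geom = 4

Step 1 — factor the characteristic polynomial to read off the algebraic multiplicities:
  χ_A(x) = (x + 1)^4

Step 2 — compute geometric multiplicities via the rank-nullity identity g(λ) = n − rank(A − λI):
  rank(A − (-1)·I) = 0, so dim ker(A − (-1)·I) = n − 0 = 4

Summary:
  λ = -1: algebraic multiplicity = 4, geometric multiplicity = 4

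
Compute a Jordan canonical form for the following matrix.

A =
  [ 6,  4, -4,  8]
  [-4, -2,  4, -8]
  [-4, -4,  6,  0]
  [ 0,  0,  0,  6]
J_1(2) ⊕ J_1(2) ⊕ J_1(6) ⊕ J_1(6)

The characteristic polynomial is
  det(x·I − A) = x^4 - 16*x^3 + 88*x^2 - 192*x + 144 = (x - 6)^2*(x - 2)^2

Eigenvalues and multiplicities (the geometric multiplicity of λ is n − rank(A − λI), which equals the number of Jordan blocks for λ):
  λ = 2: algebraic multiplicity = 2, geometric multiplicity = 2
  λ = 6: algebraic multiplicity = 2, geometric multiplicity = 2

Determining the block sizes for each eigenvalue:
  λ = 2: gm = am = 2, so every block has size 1 → block sizes [1, 1]
  λ = 6: gm = am = 2, so every block has size 1 → block sizes [1, 1]

Assembling the blocks gives a Jordan form
J =
  [2, 0, 0, 0]
  [0, 2, 0, 0]
  [0, 0, 6, 0]
  [0, 0, 0, 6]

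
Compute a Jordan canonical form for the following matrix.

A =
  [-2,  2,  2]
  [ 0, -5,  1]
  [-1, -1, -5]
J_3(-4)

The characteristic polynomial is
  det(x·I − A) = x^3 + 12*x^2 + 48*x + 64 = (x + 4)^3

Eigenvalues and multiplicities (the geometric multiplicity of λ is n − rank(A − λI), which equals the number of Jordan blocks for λ):
  λ = -4: algebraic multiplicity = 3, geometric multiplicity = 1

Determining the block sizes for each eigenvalue:
  λ = -4: one block (gm = 1), so the single block has size am = 3 → block sizes [3]

Assembling the blocks gives a Jordan form
J =
  [-4,  1,  0]
  [ 0, -4,  1]
  [ 0,  0, -4]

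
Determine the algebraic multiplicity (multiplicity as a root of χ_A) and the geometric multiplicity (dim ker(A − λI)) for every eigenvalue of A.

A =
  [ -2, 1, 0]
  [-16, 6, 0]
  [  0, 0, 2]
λ = 2: alg = 3, geom = 2

Step 1 — factor the characteristic polynomial to read off the algebraic multiplicities:
  χ_A(x) = (x - 2)^3

Step 2 — compute geometric multiplicities via the rank-nullity identity g(λ) = n − rank(A − λI):
  rank(A − (2)·I) = 1, so dim ker(A − (2)·I) = n − 1 = 2

Summary:
  λ = 2: algebraic multiplicity = 3, geometric multiplicity = 2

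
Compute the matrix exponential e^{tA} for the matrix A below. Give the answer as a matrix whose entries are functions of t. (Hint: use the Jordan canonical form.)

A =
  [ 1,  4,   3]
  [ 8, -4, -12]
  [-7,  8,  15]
e^{tA} =
  [t*exp(6*t) + 1, -2*t*exp(6*t) + exp(6*t) - 1, -3*t*exp(6*t) + exp(6*t) - 1]
  [2*t*exp(6*t) + exp(6*t) - 1, -4*t*exp(6*t) + 1, -6*t*exp(6*t) - exp(6*t) + 1]
  [-t*exp(6*t) - exp(6*t) + 1, 2*t*exp(6*t) + exp(6*t) - 1, 3*t*exp(6*t) + 2*exp(6*t) - 1]

Strategy: write A = P · J · P⁻¹ where J is a Jordan canonical form, so e^{tA} = P · e^{tJ} · P⁻¹, and e^{tJ} can be computed block-by-block.

A has Jordan form
J =
  [0, 0, 0]
  [0, 6, 1]
  [0, 0, 6]
(up to reordering of blocks).

Per-block formulas:
  For a 1×1 block at λ = 0: exp(t · [0]) = [e^(0t)].
  For a 2×2 Jordan block J_2(6): exp(t · J_2(6)) = e^(6t)·(I + t·N), where N is the 2×2 nilpotent shift.

After assembling e^{tJ} and conjugating by P, we get:

e^{tA} =
  [t*exp(6*t) + 1, -2*t*exp(6*t) + exp(6*t) - 1, -3*t*exp(6*t) + exp(6*t) - 1]
  [2*t*exp(6*t) + exp(6*t) - 1, -4*t*exp(6*t) + 1, -6*t*exp(6*t) - exp(6*t) + 1]
  [-t*exp(6*t) - exp(6*t) + 1, 2*t*exp(6*t) + exp(6*t) - 1, 3*t*exp(6*t) + 2*exp(6*t) - 1]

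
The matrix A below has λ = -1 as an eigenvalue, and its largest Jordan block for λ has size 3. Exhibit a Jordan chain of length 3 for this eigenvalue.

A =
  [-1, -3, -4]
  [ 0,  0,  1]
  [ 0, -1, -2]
A Jordan chain for λ = -1 of length 3:
v_1 = (1, 0, 0)ᵀ
v_2 = (-3, 1, -1)ᵀ
v_3 = (0, 1, 0)ᵀ

Let N = A − (-1)·I. We want v_3 with N^3 v_3 = 0 but N^2 v_3 ≠ 0; then v_{j-1} := N · v_j for j = 3, …, 2.

Pick v_3 = (0, 1, 0)ᵀ.
Then v_2 = N · v_3 = (-3, 1, -1)ᵀ.
Then v_1 = N · v_2 = (1, 0, 0)ᵀ.

Sanity check: (A − (-1)·I) v_1 = (0, 0, 0)ᵀ = 0. ✓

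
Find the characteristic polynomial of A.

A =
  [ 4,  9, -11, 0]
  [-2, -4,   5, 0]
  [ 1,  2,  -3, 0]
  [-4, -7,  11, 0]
x^4 + 3*x^3 + 3*x^2 + x

Expanding det(x·I − A) (e.g. by cofactor expansion or by noting that A is similar to its Jordan form J, which has the same characteristic polynomial as A) gives
  χ_A(x) = x^4 + 3*x^3 + 3*x^2 + x
which factors as x*(x + 1)^3. The eigenvalues (with algebraic multiplicities) are λ = -1 with multiplicity 3, λ = 0 with multiplicity 1.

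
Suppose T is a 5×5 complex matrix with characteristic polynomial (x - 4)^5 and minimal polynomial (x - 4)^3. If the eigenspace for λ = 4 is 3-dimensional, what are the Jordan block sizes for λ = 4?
Block sizes for λ = 4: [3, 1, 1]

Step 1 — from the characteristic polynomial, algebraic multiplicity of λ = 4 is 5. From dim ker(T − (4)·I) = 3, there are exactly 3 Jordan blocks for λ = 4.
Step 2 — from the minimal polynomial, the factor (x − 4)^3 tells us the largest block for λ = 4 has size 3.
Step 3 — with total size 5, 3 blocks, and largest block 3, the block sizes (in nonincreasing order) are [3, 1, 1].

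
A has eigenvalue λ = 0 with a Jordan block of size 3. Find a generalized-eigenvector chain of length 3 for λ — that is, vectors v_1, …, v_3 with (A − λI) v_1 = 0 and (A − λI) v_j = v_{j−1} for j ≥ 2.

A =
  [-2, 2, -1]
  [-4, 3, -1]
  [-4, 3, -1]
A Jordan chain for λ = 0 of length 3:
v_1 = (-1, -2, -2)ᵀ
v_2 = (2, 3, 3)ᵀ
v_3 = (0, 1, 0)ᵀ

Let N = A − (0)·I. We want v_3 with N^3 v_3 = 0 but N^2 v_3 ≠ 0; then v_{j-1} := N · v_j for j = 3, …, 2.

Pick v_3 = (0, 1, 0)ᵀ.
Then v_2 = N · v_3 = (2, 3, 3)ᵀ.
Then v_1 = N · v_2 = (-1, -2, -2)ᵀ.

Sanity check: (A − (0)·I) v_1 = (0, 0, 0)ᵀ = 0. ✓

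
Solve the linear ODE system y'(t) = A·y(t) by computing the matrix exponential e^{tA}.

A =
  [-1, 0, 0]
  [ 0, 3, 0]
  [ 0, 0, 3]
e^{tA} =
  [exp(-t), 0, 0]
  [0, exp(3*t), 0]
  [0, 0, exp(3*t)]

Strategy: write A = P · J · P⁻¹ where J is a Jordan canonical form, so e^{tA} = P · e^{tJ} · P⁻¹, and e^{tJ} can be computed block-by-block.

A has Jordan form
J =
  [-1, 0, 0]
  [ 0, 3, 0]
  [ 0, 0, 3]
(up to reordering of blocks).

Per-block formulas:
  For a 1×1 block at λ = 3: exp(t · [3]) = [e^(3t)].
  For a 1×1 block at λ = -1: exp(t · [-1]) = [e^(-1t)].

After assembling e^{tJ} and conjugating by P, we get:

e^{tA} =
  [exp(-t), 0, 0]
  [0, exp(3*t), 0]
  [0, 0, exp(3*t)]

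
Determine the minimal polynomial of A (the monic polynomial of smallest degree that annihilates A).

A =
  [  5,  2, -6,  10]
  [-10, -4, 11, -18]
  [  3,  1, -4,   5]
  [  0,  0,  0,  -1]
x^3 + 3*x^2 + 3*x + 1

The characteristic polynomial is χ_A(x) = (x + 1)^4, so the eigenvalues are known. The minimal polynomial is
  m_A(x) = Π_λ (x − λ)^{k_λ}
where k_λ is the size of the *largest* Jordan block for λ (equivalently, the smallest k with (A − λI)^k v = 0 for every generalised eigenvector v of λ).

  λ = -1: largest Jordan block has size 3, contributing (x + 1)^3

So m_A(x) = (x + 1)^3 = x^3 + 3*x^2 + 3*x + 1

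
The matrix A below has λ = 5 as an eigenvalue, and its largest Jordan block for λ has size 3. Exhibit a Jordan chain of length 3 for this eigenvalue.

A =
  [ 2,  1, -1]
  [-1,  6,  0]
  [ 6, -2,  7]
A Jordan chain for λ = 5 of length 3:
v_1 = (2, 2, -4)ᵀ
v_2 = (-3, -1, 6)ᵀ
v_3 = (1, 0, 0)ᵀ

Let N = A − (5)·I. We want v_3 with N^3 v_3 = 0 but N^2 v_3 ≠ 0; then v_{j-1} := N · v_j for j = 3, …, 2.

Pick v_3 = (1, 0, 0)ᵀ.
Then v_2 = N · v_3 = (-3, -1, 6)ᵀ.
Then v_1 = N · v_2 = (2, 2, -4)ᵀ.

Sanity check: (A − (5)·I) v_1 = (0, 0, 0)ᵀ = 0. ✓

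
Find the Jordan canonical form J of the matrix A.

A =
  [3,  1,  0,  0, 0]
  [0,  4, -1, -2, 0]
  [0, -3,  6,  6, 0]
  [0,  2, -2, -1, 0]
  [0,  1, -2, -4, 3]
J_3(3) ⊕ J_1(3) ⊕ J_1(3)

The characteristic polynomial is
  det(x·I − A) = x^5 - 15*x^4 + 90*x^3 - 270*x^2 + 405*x - 243 = (x - 3)^5

Eigenvalues and multiplicities (the geometric multiplicity of λ is n − rank(A − λI), which equals the number of Jordan blocks for λ):
  λ = 3: algebraic multiplicity = 5, geometric multiplicity = 3

Determining the block sizes for each eigenvalue:
  λ = 3: with am = 5 and gm = 3, the partition is not yet determined (e.g. several partitions of 5 into 3 parts exist). Let N = A − (3)·I. Computing rank(N^1) = 2, rank(N^2) = 1, rank(N^3) = 0; the number of blocks of size ≥ j is rank(N^{j−1}) − rank(N^j), giving [3, 1, 1]. So we have 1 block(s) of size 3, 2 block(s) of size 1 → block sizes [3, 1, 1]

Assembling the blocks gives a Jordan form
J =
  [3, 1, 0, 0, 0]
  [0, 3, 1, 0, 0]
  [0, 0, 3, 0, 0]
  [0, 0, 0, 3, 0]
  [0, 0, 0, 0, 3]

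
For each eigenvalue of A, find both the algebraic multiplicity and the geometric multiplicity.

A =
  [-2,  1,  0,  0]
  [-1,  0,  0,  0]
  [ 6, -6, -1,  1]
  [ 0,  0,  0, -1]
λ = -1: alg = 4, geom = 2

Step 1 — factor the characteristic polynomial to read off the algebraic multiplicities:
  χ_A(x) = (x + 1)^4

Step 2 — compute geometric multiplicities via the rank-nullity identity g(λ) = n − rank(A − λI):
  rank(A − (-1)·I) = 2, so dim ker(A − (-1)·I) = n − 2 = 2

Summary:
  λ = -1: algebraic multiplicity = 4, geometric multiplicity = 2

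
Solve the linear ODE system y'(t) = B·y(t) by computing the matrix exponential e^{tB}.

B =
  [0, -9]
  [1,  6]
e^{tB} =
  [-3*t*exp(3*t) + exp(3*t), -9*t*exp(3*t)]
  [t*exp(3*t), 3*t*exp(3*t) + exp(3*t)]

Strategy: write B = P · J · P⁻¹ where J is a Jordan canonical form, so e^{tB} = P · e^{tJ} · P⁻¹, and e^{tJ} can be computed block-by-block.

B has Jordan form
J =
  [3, 1]
  [0, 3]
(up to reordering of blocks).

Per-block formulas:
  For a 2×2 Jordan block J_2(3): exp(t · J_2(3)) = e^(3t)·(I + t·N), where N is the 2×2 nilpotent shift.

After assembling e^{tJ} and conjugating by P, we get:

e^{tB} =
  [-3*t*exp(3*t) + exp(3*t), -9*t*exp(3*t)]
  [t*exp(3*t), 3*t*exp(3*t) + exp(3*t)]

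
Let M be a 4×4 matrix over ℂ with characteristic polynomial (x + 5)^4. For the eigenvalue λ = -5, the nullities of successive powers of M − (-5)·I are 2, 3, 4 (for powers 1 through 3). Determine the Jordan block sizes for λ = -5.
Block sizes for λ = -5: [3, 1]

From the dimensions of kernels of powers, the number of Jordan blocks of size at least j is d_j − d_{j−1} where d_j = dim ker(N^j) (with d_0 = 0). Computing the differences gives [2, 1, 1].
The number of blocks of size exactly k is (#blocks of size ≥ k) − (#blocks of size ≥ k + 1), so the partition is: 1 block(s) of size 1, 1 block(s) of size 3.
In nonincreasing order the block sizes are [3, 1].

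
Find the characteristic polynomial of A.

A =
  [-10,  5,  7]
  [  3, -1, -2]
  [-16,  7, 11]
x^3

Expanding det(x·I − A) (e.g. by cofactor expansion or by noting that A is similar to its Jordan form J, which has the same characteristic polynomial as A) gives
  χ_A(x) = x^3
which factors as x^3. The eigenvalues (with algebraic multiplicities) are λ = 0 with multiplicity 3.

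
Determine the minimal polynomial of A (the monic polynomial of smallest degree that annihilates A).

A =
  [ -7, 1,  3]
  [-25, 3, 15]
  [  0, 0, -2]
x^2 + 4*x + 4

The characteristic polynomial is χ_A(x) = (x + 2)^3, so the eigenvalues are known. The minimal polynomial is
  m_A(x) = Π_λ (x − λ)^{k_λ}
where k_λ is the size of the *largest* Jordan block for λ (equivalently, the smallest k with (A − λI)^k v = 0 for every generalised eigenvector v of λ).

  λ = -2: largest Jordan block has size 2, contributing (x + 2)^2

So m_A(x) = (x + 2)^2 = x^2 + 4*x + 4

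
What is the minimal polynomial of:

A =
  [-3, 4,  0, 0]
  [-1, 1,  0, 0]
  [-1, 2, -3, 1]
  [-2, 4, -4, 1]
x^2 + 2*x + 1

The characteristic polynomial is χ_A(x) = (x + 1)^4, so the eigenvalues are known. The minimal polynomial is
  m_A(x) = Π_λ (x − λ)^{k_λ}
where k_λ is the size of the *largest* Jordan block for λ (equivalently, the smallest k with (A − λI)^k v = 0 for every generalised eigenvector v of λ).

  λ = -1: largest Jordan block has size 2, contributing (x + 1)^2

So m_A(x) = (x + 1)^2 = x^2 + 2*x + 1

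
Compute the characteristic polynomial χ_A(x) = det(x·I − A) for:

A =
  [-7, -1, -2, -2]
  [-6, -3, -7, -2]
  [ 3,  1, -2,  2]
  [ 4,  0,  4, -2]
x^4 + 14*x^3 + 72*x^2 + 160*x + 128

Expanding det(x·I − A) (e.g. by cofactor expansion or by noting that A is similar to its Jordan form J, which has the same characteristic polynomial as A) gives
  χ_A(x) = x^4 + 14*x^3 + 72*x^2 + 160*x + 128
which factors as (x + 2)*(x + 4)^3. The eigenvalues (with algebraic multiplicities) are λ = -4 with multiplicity 3, λ = -2 with multiplicity 1.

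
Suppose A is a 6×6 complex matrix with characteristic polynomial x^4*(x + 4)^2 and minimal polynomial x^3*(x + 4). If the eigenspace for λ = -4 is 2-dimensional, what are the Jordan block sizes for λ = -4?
Block sizes for λ = -4: [1, 1]

Step 1 — from the characteristic polynomial, algebraic multiplicity of λ = -4 is 2. From dim ker(A − (-4)·I) = 2, there are exactly 2 Jordan blocks for λ = -4.
Step 2 — from the minimal polynomial, the factor (x + 4) tells us the largest block for λ = -4 has size 1.
Step 3 — with total size 2, 2 blocks, and largest block 1, the block sizes (in nonincreasing order) are [1, 1].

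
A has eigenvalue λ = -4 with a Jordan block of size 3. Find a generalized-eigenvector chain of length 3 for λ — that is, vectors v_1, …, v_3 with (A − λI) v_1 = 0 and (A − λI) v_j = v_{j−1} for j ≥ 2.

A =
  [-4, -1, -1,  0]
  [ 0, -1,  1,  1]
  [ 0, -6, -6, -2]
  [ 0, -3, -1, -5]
A Jordan chain for λ = -4 of length 3:
v_1 = (3, 0, 0, 0)ᵀ
v_2 = (-1, 3, -6, -3)ᵀ
v_3 = (0, 1, 0, 0)ᵀ

Let N = A − (-4)·I. We want v_3 with N^3 v_3 = 0 but N^2 v_3 ≠ 0; then v_{j-1} := N · v_j for j = 3, …, 2.

Pick v_3 = (0, 1, 0, 0)ᵀ.
Then v_2 = N · v_3 = (-1, 3, -6, -3)ᵀ.
Then v_1 = N · v_2 = (3, 0, 0, 0)ᵀ.

Sanity check: (A − (-4)·I) v_1 = (0, 0, 0, 0)ᵀ = 0. ✓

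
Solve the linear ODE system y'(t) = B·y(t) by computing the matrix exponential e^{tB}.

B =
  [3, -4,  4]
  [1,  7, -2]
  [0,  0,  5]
e^{tB} =
  [-2*t*exp(5*t) + exp(5*t), -4*t*exp(5*t), 4*t*exp(5*t)]
  [t*exp(5*t), 2*t*exp(5*t) + exp(5*t), -2*t*exp(5*t)]
  [0, 0, exp(5*t)]

Strategy: write B = P · J · P⁻¹ where J is a Jordan canonical form, so e^{tB} = P · e^{tJ} · P⁻¹, and e^{tJ} can be computed block-by-block.

B has Jordan form
J =
  [5, 1, 0]
  [0, 5, 0]
  [0, 0, 5]
(up to reordering of blocks).

Per-block formulas:
  For a 2×2 Jordan block J_2(5): exp(t · J_2(5)) = e^(5t)·(I + t·N), where N is the 2×2 nilpotent shift.
  For a 1×1 block at λ = 5: exp(t · [5]) = [e^(5t)].

After assembling e^{tJ} and conjugating by P, we get:

e^{tB} =
  [-2*t*exp(5*t) + exp(5*t), -4*t*exp(5*t), 4*t*exp(5*t)]
  [t*exp(5*t), 2*t*exp(5*t) + exp(5*t), -2*t*exp(5*t)]
  [0, 0, exp(5*t)]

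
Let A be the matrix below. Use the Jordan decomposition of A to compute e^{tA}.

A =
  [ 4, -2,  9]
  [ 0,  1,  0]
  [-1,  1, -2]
e^{tA} =
  [3*t*exp(t) + exp(t), 3*t^2*exp(t)/2 - 2*t*exp(t), 9*t*exp(t)]
  [0, exp(t), 0]
  [-t*exp(t), -t^2*exp(t)/2 + t*exp(t), -3*t*exp(t) + exp(t)]

Strategy: write A = P · J · P⁻¹ where J is a Jordan canonical form, so e^{tA} = P · e^{tJ} · P⁻¹, and e^{tJ} can be computed block-by-block.

A has Jordan form
J =
  [1, 1, 0]
  [0, 1, 1]
  [0, 0, 1]
(up to reordering of blocks).

Per-block formulas:
  For a 3×3 Jordan block J_3(1): exp(t · J_3(1)) = e^(1t)·(I + t·N + (t^2/2)·N^2), where N is the 3×3 nilpotent shift.

After assembling e^{tJ} and conjugating by P, we get:

e^{tA} =
  [3*t*exp(t) + exp(t), 3*t^2*exp(t)/2 - 2*t*exp(t), 9*t*exp(t)]
  [0, exp(t), 0]
  [-t*exp(t), -t^2*exp(t)/2 + t*exp(t), -3*t*exp(t) + exp(t)]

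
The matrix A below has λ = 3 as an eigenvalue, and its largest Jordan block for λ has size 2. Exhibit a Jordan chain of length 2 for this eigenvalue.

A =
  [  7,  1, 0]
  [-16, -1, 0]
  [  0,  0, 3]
A Jordan chain for λ = 3 of length 2:
v_1 = (4, -16, 0)ᵀ
v_2 = (1, 0, 0)ᵀ

Let N = A − (3)·I. We want v_2 with N^2 v_2 = 0 but N^1 v_2 ≠ 0; then v_{j-1} := N · v_j for j = 2, …, 2.

Pick v_2 = (1, 0, 0)ᵀ.
Then v_1 = N · v_2 = (4, -16, 0)ᵀ.

Sanity check: (A − (3)·I) v_1 = (0, 0, 0)ᵀ = 0. ✓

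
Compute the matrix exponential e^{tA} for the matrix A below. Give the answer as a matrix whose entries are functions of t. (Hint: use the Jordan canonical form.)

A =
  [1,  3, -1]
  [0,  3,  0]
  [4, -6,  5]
e^{tA} =
  [-2*t*exp(3*t) + exp(3*t), 3*t*exp(3*t), -t*exp(3*t)]
  [0, exp(3*t), 0]
  [4*t*exp(3*t), -6*t*exp(3*t), 2*t*exp(3*t) + exp(3*t)]

Strategy: write A = P · J · P⁻¹ where J is a Jordan canonical form, so e^{tA} = P · e^{tJ} · P⁻¹, and e^{tJ} can be computed block-by-block.

A has Jordan form
J =
  [3, 1, 0]
  [0, 3, 0]
  [0, 0, 3]
(up to reordering of blocks).

Per-block formulas:
  For a 1×1 block at λ = 3: exp(t · [3]) = [e^(3t)].
  For a 2×2 Jordan block J_2(3): exp(t · J_2(3)) = e^(3t)·(I + t·N), where N is the 2×2 nilpotent shift.

After assembling e^{tJ} and conjugating by P, we get:

e^{tA} =
  [-2*t*exp(3*t) + exp(3*t), 3*t*exp(3*t), -t*exp(3*t)]
  [0, exp(3*t), 0]
  [4*t*exp(3*t), -6*t*exp(3*t), 2*t*exp(3*t) + exp(3*t)]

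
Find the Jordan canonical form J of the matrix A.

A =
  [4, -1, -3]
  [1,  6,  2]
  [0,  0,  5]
J_3(5)

The characteristic polynomial is
  det(x·I − A) = x^3 - 15*x^2 + 75*x - 125 = (x - 5)^3

Eigenvalues and multiplicities (the geometric multiplicity of λ is n − rank(A − λI), which equals the number of Jordan blocks for λ):
  λ = 5: algebraic multiplicity = 3, geometric multiplicity = 1

Determining the block sizes for each eigenvalue:
  λ = 5: one block (gm = 1), so the single block has size am = 3 → block sizes [3]

Assembling the blocks gives a Jordan form
J =
  [5, 1, 0]
  [0, 5, 1]
  [0, 0, 5]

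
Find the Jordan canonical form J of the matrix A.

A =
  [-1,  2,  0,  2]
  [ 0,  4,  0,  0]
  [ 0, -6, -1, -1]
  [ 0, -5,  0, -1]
J_2(-1) ⊕ J_1(-1) ⊕ J_1(4)

The characteristic polynomial is
  det(x·I − A) = x^4 - x^3 - 9*x^2 - 11*x - 4 = (x - 4)*(x + 1)^3

Eigenvalues and multiplicities (the geometric multiplicity of λ is n − rank(A − λI), which equals the number of Jordan blocks for λ):
  λ = -1: algebraic multiplicity = 3, geometric multiplicity = 2
  λ = 4: algebraic multiplicity = 1, geometric multiplicity = 1

Determining the block sizes for each eigenvalue:
  λ = -1: 2 blocks summing to 3 forces exactly one block of size 2 and the rest size 1 → block sizes [2, 1]
  λ = 4: one block (gm = 1), so the single block has size am = 1 → block sizes [1]

Assembling the blocks gives a Jordan form
J =
  [-1,  1,  0, 0]
  [ 0, -1,  0, 0]
  [ 0,  0, -1, 0]
  [ 0,  0,  0, 4]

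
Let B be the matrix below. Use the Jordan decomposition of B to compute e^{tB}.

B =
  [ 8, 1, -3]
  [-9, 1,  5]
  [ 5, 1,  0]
e^{tB} =
  [t^2*exp(3*t)/2 + 5*t*exp(3*t) + exp(3*t), t*exp(3*t), -t^2*exp(3*t)/2 - 3*t*exp(3*t)]
  [-t^2*exp(3*t) - 9*t*exp(3*t), -2*t*exp(3*t) + exp(3*t), t^2*exp(3*t) + 5*t*exp(3*t)]
  [t^2*exp(3*t)/2 + 5*t*exp(3*t), t*exp(3*t), -t^2*exp(3*t)/2 - 3*t*exp(3*t) + exp(3*t)]

Strategy: write B = P · J · P⁻¹ where J is a Jordan canonical form, so e^{tB} = P · e^{tJ} · P⁻¹, and e^{tJ} can be computed block-by-block.

B has Jordan form
J =
  [3, 1, 0]
  [0, 3, 1]
  [0, 0, 3]
(up to reordering of blocks).

Per-block formulas:
  For a 3×3 Jordan block J_3(3): exp(t · J_3(3)) = e^(3t)·(I + t·N + (t^2/2)·N^2), where N is the 3×3 nilpotent shift.

After assembling e^{tJ} and conjugating by P, we get:

e^{tB} =
  [t^2*exp(3*t)/2 + 5*t*exp(3*t) + exp(3*t), t*exp(3*t), -t^2*exp(3*t)/2 - 3*t*exp(3*t)]
  [-t^2*exp(3*t) - 9*t*exp(3*t), -2*t*exp(3*t) + exp(3*t), t^2*exp(3*t) + 5*t*exp(3*t)]
  [t^2*exp(3*t)/2 + 5*t*exp(3*t), t*exp(3*t), -t^2*exp(3*t)/2 - 3*t*exp(3*t) + exp(3*t)]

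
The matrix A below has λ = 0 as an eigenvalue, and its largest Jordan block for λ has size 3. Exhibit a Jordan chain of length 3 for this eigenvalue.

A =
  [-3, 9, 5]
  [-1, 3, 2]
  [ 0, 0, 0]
A Jordan chain for λ = 0 of length 3:
v_1 = (3, 1, 0)ᵀ
v_2 = (5, 2, 0)ᵀ
v_3 = (0, 0, 1)ᵀ

Let N = A − (0)·I. We want v_3 with N^3 v_3 = 0 but N^2 v_3 ≠ 0; then v_{j-1} := N · v_j for j = 3, …, 2.

Pick v_3 = (0, 0, 1)ᵀ.
Then v_2 = N · v_3 = (5, 2, 0)ᵀ.
Then v_1 = N · v_2 = (3, 1, 0)ᵀ.

Sanity check: (A − (0)·I) v_1 = (0, 0, 0)ᵀ = 0. ✓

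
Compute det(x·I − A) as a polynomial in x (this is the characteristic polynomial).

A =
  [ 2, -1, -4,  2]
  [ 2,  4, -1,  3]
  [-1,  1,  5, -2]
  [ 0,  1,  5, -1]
x^4 - 10*x^3 + 33*x^2 - 40*x + 16

Expanding det(x·I − A) (e.g. by cofactor expansion or by noting that A is similar to its Jordan form J, which has the same characteristic polynomial as A) gives
  χ_A(x) = x^4 - 10*x^3 + 33*x^2 - 40*x + 16
which factors as (x - 4)^2*(x - 1)^2. The eigenvalues (with algebraic multiplicities) are λ = 1 with multiplicity 2, λ = 4 with multiplicity 2.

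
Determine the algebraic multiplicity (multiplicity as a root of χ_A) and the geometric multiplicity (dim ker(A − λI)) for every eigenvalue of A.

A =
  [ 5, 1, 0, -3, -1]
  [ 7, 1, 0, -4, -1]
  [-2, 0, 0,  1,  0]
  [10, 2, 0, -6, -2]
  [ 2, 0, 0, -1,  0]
λ = 0: alg = 5, geom = 3

Step 1 — factor the characteristic polynomial to read off the algebraic multiplicities:
  χ_A(x) = x^5

Step 2 — compute geometric multiplicities via the rank-nullity identity g(λ) = n − rank(A − λI):
  rank(A − (0)·I) = 2, so dim ker(A − (0)·I) = n − 2 = 3

Summary:
  λ = 0: algebraic multiplicity = 5, geometric multiplicity = 3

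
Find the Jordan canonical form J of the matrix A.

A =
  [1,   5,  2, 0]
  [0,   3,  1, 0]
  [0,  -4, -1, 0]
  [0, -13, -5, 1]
J_3(1) ⊕ J_1(1)

The characteristic polynomial is
  det(x·I − A) = x^4 - 4*x^3 + 6*x^2 - 4*x + 1 = (x - 1)^4

Eigenvalues and multiplicities (the geometric multiplicity of λ is n − rank(A − λI), which equals the number of Jordan blocks for λ):
  λ = 1: algebraic multiplicity = 4, geometric multiplicity = 2

Determining the block sizes for each eigenvalue:
  λ = 1: with am = 4 and gm = 2, the partition is not yet determined (e.g. several partitions of 4 into 2 parts exist). Let N = A − (1)·I. Computing rank(N^1) = 2, rank(N^2) = 1, rank(N^3) = 0; the number of blocks of size ≥ j is rank(N^{j−1}) − rank(N^j), giving [2, 1, 1]. So we have 1 block(s) of size 3, 1 block(s) of size 1 → block sizes [3, 1]

Assembling the blocks gives a Jordan form
J =
  [1, 1, 0, 0]
  [0, 1, 1, 0]
  [0, 0, 1, 0]
  [0, 0, 0, 1]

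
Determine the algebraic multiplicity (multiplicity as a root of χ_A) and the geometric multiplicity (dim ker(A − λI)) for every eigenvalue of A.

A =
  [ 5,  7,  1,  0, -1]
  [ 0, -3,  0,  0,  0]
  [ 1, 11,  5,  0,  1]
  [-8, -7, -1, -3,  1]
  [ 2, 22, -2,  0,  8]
λ = -3: alg = 2, geom = 2; λ = 6: alg = 3, geom = 2

Step 1 — factor the characteristic polynomial to read off the algebraic multiplicities:
  χ_A(x) = (x - 6)^3*(x + 3)^2

Step 2 — compute geometric multiplicities via the rank-nullity identity g(λ) = n − rank(A − λI):
  rank(A − (-3)·I) = 3, so dim ker(A − (-3)·I) = n − 3 = 2
  rank(A − (6)·I) = 3, so dim ker(A − (6)·I) = n − 3 = 2

Summary:
  λ = -3: algebraic multiplicity = 2, geometric multiplicity = 2
  λ = 6: algebraic multiplicity = 3, geometric multiplicity = 2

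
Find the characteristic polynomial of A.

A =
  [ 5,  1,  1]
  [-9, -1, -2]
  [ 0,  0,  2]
x^3 - 6*x^2 + 12*x - 8

Expanding det(x·I − A) (e.g. by cofactor expansion or by noting that A is similar to its Jordan form J, which has the same characteristic polynomial as A) gives
  χ_A(x) = x^3 - 6*x^2 + 12*x - 8
which factors as (x - 2)^3. The eigenvalues (with algebraic multiplicities) are λ = 2 with multiplicity 3.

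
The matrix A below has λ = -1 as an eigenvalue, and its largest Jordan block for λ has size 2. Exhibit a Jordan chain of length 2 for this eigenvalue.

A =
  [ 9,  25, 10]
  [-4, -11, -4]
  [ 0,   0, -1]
A Jordan chain for λ = -1 of length 2:
v_1 = (10, -4, 0)ᵀ
v_2 = (1, 0, 0)ᵀ

Let N = A − (-1)·I. We want v_2 with N^2 v_2 = 0 but N^1 v_2 ≠ 0; then v_{j-1} := N · v_j for j = 2, …, 2.

Pick v_2 = (1, 0, 0)ᵀ.
Then v_1 = N · v_2 = (10, -4, 0)ᵀ.

Sanity check: (A − (-1)·I) v_1 = (0, 0, 0)ᵀ = 0. ✓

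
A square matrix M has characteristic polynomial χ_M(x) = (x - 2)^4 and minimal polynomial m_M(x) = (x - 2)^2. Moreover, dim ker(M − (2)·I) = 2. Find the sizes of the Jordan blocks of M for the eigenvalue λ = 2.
Block sizes for λ = 2: [2, 2]

Step 1 — from the characteristic polynomial, algebraic multiplicity of λ = 2 is 4. From dim ker(M − (2)·I) = 2, there are exactly 2 Jordan blocks for λ = 2.
Step 2 — from the minimal polynomial, the factor (x − 2)^2 tells us the largest block for λ = 2 has size 2.
Step 3 — with total size 4, 2 blocks, and largest block 2, the block sizes (in nonincreasing order) are [2, 2].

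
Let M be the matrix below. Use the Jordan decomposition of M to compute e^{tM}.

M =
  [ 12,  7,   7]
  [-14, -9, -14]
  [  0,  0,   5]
e^{tM} =
  [2*exp(5*t) - exp(-2*t), exp(5*t) - exp(-2*t), exp(5*t) - exp(-2*t)]
  [-2*exp(5*t) + 2*exp(-2*t), -exp(5*t) + 2*exp(-2*t), -2*exp(5*t) + 2*exp(-2*t)]
  [0, 0, exp(5*t)]

Strategy: write M = P · J · P⁻¹ where J is a Jordan canonical form, so e^{tM} = P · e^{tJ} · P⁻¹, and e^{tJ} can be computed block-by-block.

M has Jordan form
J =
  [-2, 0, 0]
  [ 0, 5, 0]
  [ 0, 0, 5]
(up to reordering of blocks).

Per-block formulas:
  For a 1×1 block at λ = 5: exp(t · [5]) = [e^(5t)].
  For a 1×1 block at λ = -2: exp(t · [-2]) = [e^(-2t)].

After assembling e^{tJ} and conjugating by P, we get:

e^{tM} =
  [2*exp(5*t) - exp(-2*t), exp(5*t) - exp(-2*t), exp(5*t) - exp(-2*t)]
  [-2*exp(5*t) + 2*exp(-2*t), -exp(5*t) + 2*exp(-2*t), -2*exp(5*t) + 2*exp(-2*t)]
  [0, 0, exp(5*t)]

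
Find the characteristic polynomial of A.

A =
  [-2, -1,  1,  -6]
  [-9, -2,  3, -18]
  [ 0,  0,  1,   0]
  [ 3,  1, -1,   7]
x^4 - 4*x^3 + 6*x^2 - 4*x + 1

Expanding det(x·I − A) (e.g. by cofactor expansion or by noting that A is similar to its Jordan form J, which has the same characteristic polynomial as A) gives
  χ_A(x) = x^4 - 4*x^3 + 6*x^2 - 4*x + 1
which factors as (x - 1)^4. The eigenvalues (with algebraic multiplicities) are λ = 1 with multiplicity 4.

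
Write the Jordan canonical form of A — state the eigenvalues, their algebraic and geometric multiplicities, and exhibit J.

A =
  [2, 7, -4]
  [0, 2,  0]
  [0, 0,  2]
J_2(2) ⊕ J_1(2)

The characteristic polynomial is
  det(x·I − A) = x^3 - 6*x^2 + 12*x - 8 = (x - 2)^3

Eigenvalues and multiplicities (the geometric multiplicity of λ is n − rank(A − λI), which equals the number of Jordan blocks for λ):
  λ = 2: algebraic multiplicity = 3, geometric multiplicity = 2

Determining the block sizes for each eigenvalue:
  λ = 2: 2 blocks summing to 3 forces exactly one block of size 2 and the rest size 1 → block sizes [2, 1]

Assembling the blocks gives a Jordan form
J =
  [2, 1, 0]
  [0, 2, 0]
  [0, 0, 2]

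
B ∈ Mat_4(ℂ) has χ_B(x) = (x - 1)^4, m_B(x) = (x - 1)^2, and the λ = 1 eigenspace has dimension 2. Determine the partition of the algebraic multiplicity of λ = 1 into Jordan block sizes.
Block sizes for λ = 1: [2, 2]

Step 1 — from the characteristic polynomial, algebraic multiplicity of λ = 1 is 4. From dim ker(B − (1)·I) = 2, there are exactly 2 Jordan blocks for λ = 1.
Step 2 — from the minimal polynomial, the factor (x − 1)^2 tells us the largest block for λ = 1 has size 2.
Step 3 — with total size 4, 2 blocks, and largest block 2, the block sizes (in nonincreasing order) are [2, 2].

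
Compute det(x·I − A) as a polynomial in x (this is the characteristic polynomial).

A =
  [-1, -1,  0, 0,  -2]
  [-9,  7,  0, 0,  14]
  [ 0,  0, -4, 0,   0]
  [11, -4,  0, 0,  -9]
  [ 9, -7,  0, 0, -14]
x^5 + 12*x^4 + 48*x^3 + 64*x^2

Expanding det(x·I − A) (e.g. by cofactor expansion or by noting that A is similar to its Jordan form J, which has the same characteristic polynomial as A) gives
  χ_A(x) = x^5 + 12*x^4 + 48*x^3 + 64*x^2
which factors as x^2*(x + 4)^3. The eigenvalues (with algebraic multiplicities) are λ = -4 with multiplicity 3, λ = 0 with multiplicity 2.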